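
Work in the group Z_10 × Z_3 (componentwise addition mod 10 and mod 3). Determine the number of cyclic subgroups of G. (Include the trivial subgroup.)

8

Each element a generates a cyclic subgroup ⟨a⟩; distinct elements may generate the same one (a cyclic group of order d has φ(d) generators).
Cyclic subgroups by order — order 1: 1; order 2: 1; order 3: 1; order 5: 1; order 6: 1; order 10: 1; order 15: 1; order 30: 1.
Total: 8.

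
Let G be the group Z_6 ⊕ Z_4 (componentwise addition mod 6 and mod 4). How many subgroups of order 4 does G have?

3

|G| = 24 and 4 | 24, so subgroups of order 4 are possible by Lagrange.
The subgroups of order 4 are: {(0,0), (0,1), (0,2), (0,3)}; {(0,0), (0,2), (3,0), (3,2)}; {(0,0), (0,2), (3,1), (3,3)}.
So G has 3 subgroups of order 4.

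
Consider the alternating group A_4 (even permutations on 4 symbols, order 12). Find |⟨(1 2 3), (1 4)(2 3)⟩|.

12

|⟨(1 2 3)⟩| = 3 and |⟨(1 4)(2 3)⟩| = 2, so |H| is a multiple of lcm(3, 2) = 6 and divides |G| = 12.
Closing {(1 2 3), (1 4)(2 3)} under the group operation gives all of G, so |H| = 12.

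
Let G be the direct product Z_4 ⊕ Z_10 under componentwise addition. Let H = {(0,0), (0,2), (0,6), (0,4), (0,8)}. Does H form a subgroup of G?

|H| = 5 divides |G| = 40, consistent with Lagrange.
H contains the identity, every element's inverse is in H, and H is closed under +: it is a subgroup.
In fact H = ⟨(0,2)⟩.

Yes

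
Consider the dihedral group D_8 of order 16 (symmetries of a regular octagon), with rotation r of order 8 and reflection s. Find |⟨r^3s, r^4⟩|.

4

|⟨r^3s⟩| = 2 and |⟨r^4⟩| = 2, so |H| is a multiple of lcm(2, 2) = 2 and divides |G| = 16.
Closing under the operation: H = {e, r^4, r^3s, r^7s}, so |H| = 4.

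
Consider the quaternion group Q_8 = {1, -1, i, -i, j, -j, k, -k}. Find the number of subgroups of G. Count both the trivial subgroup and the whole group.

6

|G| = 8, so by Lagrange every subgroup order divides 8. Divisors: 1, 2, 4, 8.
Subgroups by order — order 1: 1; order 2: 1; order 4: 3; order 8: 1.
Total: 1 + 1 + 3 + 1 = 6.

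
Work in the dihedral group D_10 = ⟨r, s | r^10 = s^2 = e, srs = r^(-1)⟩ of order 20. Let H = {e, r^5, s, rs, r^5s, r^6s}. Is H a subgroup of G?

No

|H| = 6 does not divide |G| = 20, so by Lagrange H is not a subgroup.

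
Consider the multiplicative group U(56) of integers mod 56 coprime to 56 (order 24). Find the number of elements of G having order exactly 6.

14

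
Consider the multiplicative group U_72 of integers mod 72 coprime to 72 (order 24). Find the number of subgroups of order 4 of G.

7

|G| = 24 and 4 | 24, so subgroups of order 4 are possible by Lagrange.
The subgroups of order 4 are: {1, 17, 19, 35}; {1, 17, 37, 53}; {1, 17, 55, 71}; {1, 19, 37, 55}; … (7 in all).
So G has 7 subgroups of order 4.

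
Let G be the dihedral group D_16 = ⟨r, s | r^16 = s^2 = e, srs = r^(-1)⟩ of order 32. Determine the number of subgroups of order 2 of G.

17

|G| = 32 and 2 | 32, so subgroups of order 2 are possible by Lagrange.
The subgroups of order 2 are: {e, r^10s}; {e, r^11s}; {e, r^12s}; {e, r^13s}; … (17 in all).
So G has 17 subgroups of order 2.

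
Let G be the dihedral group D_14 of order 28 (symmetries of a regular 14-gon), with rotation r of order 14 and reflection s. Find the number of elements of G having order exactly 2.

15

Enumerating element orders in G gives 15 elements of order 2.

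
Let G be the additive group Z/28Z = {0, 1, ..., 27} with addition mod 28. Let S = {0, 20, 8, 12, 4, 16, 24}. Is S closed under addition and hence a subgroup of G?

|S| = 7 divides |G| = 28, consistent with Lagrange.
S contains the identity, every element's inverse is in S, and S is closed under +: it is a subgroup.
In fact S = ⟨16⟩.

Yes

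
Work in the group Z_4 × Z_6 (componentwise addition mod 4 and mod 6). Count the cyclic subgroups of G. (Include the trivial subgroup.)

Each element a generates a cyclic subgroup ⟨a⟩; distinct elements may generate the same one (a cyclic group of order d has φ(d) generators).
Cyclic subgroups by order — order 1: 1; order 2: 3; order 3: 1; order 4: 2; order 6: 3; order 12: 2.
Total: 12.

12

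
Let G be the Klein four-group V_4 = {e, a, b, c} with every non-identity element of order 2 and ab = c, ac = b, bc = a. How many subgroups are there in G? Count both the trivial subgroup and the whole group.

|G| = 4, so by Lagrange every subgroup order divides 4. Divisors: 1, 2, 4.
Subgroups by order — order 1: 1; order 2: 3; order 4: 1.
Total: 1 + 3 + 1 = 5.

5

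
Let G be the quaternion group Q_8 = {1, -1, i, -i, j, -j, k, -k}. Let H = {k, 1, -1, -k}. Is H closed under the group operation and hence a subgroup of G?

|H| = 4 divides |G| = 8, consistent with Lagrange.
H contains the identity, every element's inverse is in H, and H is closed under ·: it is a subgroup.
In fact H = ⟨-k⟩.

Yes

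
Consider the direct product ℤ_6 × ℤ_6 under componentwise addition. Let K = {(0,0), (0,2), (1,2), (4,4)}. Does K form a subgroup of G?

No

(4,4) ∈ K but its inverse (2,2) ∉ K, so K is not a subgroup.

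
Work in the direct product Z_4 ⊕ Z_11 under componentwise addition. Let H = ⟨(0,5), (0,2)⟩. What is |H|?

11

|⟨(0,5)⟩| = 11 and |⟨(0,2)⟩| = 11, so |H| is a multiple of lcm(11, 11) = 11 and divides |G| = 44.
Closing under the operation: H = {(0,0), (0,1), (0,2), (0,3), (0,4), (0,5), (0,6), (0,7), (0,8), (0,9), (0,10)}, so |H| = 11.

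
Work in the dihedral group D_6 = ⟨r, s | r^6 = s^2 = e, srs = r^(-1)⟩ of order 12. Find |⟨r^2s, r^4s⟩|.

6

|⟨r^2s⟩| = 2 and |⟨r^4s⟩| = 2, so |H| is a multiple of lcm(2, 2) = 2 and divides |G| = 12.
Closing under the operation: H = {e, r^2, r^4, s, r^2s, r^4s}, so |H| = 6.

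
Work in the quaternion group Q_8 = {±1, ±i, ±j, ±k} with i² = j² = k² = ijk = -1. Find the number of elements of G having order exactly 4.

The elements of order 4 are: i, -i, j, -j, k, -k.
That's 6.

6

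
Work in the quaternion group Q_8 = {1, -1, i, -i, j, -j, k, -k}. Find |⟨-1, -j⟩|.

4

|⟨-1⟩| = 2 and |⟨-j⟩| = 4, so |H| is a multiple of lcm(2, 4) = 4 and divides |G| = 8.
Closing under the operation: H = {1, -1, j, -j}, so |H| = 4.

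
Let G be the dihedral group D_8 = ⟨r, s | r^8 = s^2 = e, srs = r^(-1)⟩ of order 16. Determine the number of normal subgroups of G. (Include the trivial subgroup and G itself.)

7

G has 19 subgroups. Checking conjugation-invariance by order — order 1: 1/1 normal; order 2: 1/9 normal; order 4: 1/5 normal; order 8: 3/3 normal; order 16: 1/1 normal.
Total normal subgroups: 7.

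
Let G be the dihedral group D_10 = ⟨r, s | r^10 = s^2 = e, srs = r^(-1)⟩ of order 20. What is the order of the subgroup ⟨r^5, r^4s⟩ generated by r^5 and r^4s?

4

|⟨r^5⟩| = 2 and |⟨r^4s⟩| = 2, so |H| is a multiple of lcm(2, 2) = 2 and divides |G| = 20.
Closing under the operation: H = {e, r^5, r^4s, r^9s}, so |H| = 4.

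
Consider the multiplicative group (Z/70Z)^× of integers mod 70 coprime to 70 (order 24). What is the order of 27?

Compute successive powers of 27 mod 70: 27, 29, 13, 1; 27^4 ≡ 1 (mod 70).
So |⟨27⟩| = 4.

4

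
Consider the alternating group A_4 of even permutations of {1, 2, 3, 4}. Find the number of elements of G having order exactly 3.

The elements of order 3 are: (2 3 4), (2 4 3), (1 2 3), (1 2 4), (1 3 2), (1 3 4), (1 4 2), (1 4 3).
That's 8.

8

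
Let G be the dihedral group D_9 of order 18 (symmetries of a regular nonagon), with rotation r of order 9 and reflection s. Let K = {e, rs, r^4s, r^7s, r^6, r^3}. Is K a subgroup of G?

Yes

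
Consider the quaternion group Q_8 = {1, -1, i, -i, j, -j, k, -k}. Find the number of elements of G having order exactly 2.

The elements of order 2 are: -1.
That's 1.

1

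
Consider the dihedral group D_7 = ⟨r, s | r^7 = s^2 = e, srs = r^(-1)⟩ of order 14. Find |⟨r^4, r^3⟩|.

|⟨r^4⟩| = 7 and |⟨r^3⟩| = 7, so |H| is a multiple of lcm(7, 7) = 7 and divides |G| = 14.
Closing under the operation: H = {e, r, r^2, r^3, r^4, r^5, r^6}, so |H| = 7.

7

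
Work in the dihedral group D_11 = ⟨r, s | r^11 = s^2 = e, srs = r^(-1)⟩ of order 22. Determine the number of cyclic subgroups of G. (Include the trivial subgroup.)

13

Each element a generates a cyclic subgroup ⟨a⟩; distinct elements may generate the same one (a cyclic group of order d has φ(d) generators).
Cyclic subgroups by order — order 1: 1; order 2: 11; order 11: 1.
Total: 13.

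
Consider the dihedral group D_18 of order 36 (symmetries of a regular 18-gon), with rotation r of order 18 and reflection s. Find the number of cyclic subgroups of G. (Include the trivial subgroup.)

A cyclic subgroup of order d is generated by each of its φ(d) elements of order d, so the cyclic subgroups of order d number (#elements of order d)/φ(d).
Cyclic subgroups by order — order 1: 1; order 2: 19; order 3: 1; order 6: 1; order 9: 1; order 18: 1.
Total: 24.

24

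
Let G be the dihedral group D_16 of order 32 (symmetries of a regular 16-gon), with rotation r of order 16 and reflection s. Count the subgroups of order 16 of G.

|G| = 32 and 16 | 32, so subgroups of order 16 are possible by Lagrange.
The subgroups of order 16 are: {e, r, r^2, r^3, r^4, r^5, r^6, r^7, r^8, r^9, r^10, r^11, r^12, r^13, r^14, r^15}; {e, r^2, r^4, r^6, r^8, r^10, r^12, r^14, s, r^2s, r^4s, r^6s, r^8s, r^10s, r^12s, r^14s}; {e, r^2, r^4, r^6, r^8, r^10, r^12, r^14, rs, r^3s, r^5s, r^7s, r^9s, r^11s, r^13s, r^15s}.
So G has 3 subgroups of order 16.

3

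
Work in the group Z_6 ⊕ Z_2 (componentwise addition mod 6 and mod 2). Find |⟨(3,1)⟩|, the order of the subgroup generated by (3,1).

2

The order of (3,1) in Z_6 × Z_2 is lcm(ord(3) in Z_6, ord(1) in Z_2).
ord(3) = 2 and ord(1) = 2, so |⟨(3,1)⟩| = lcm(2, 2) = 2.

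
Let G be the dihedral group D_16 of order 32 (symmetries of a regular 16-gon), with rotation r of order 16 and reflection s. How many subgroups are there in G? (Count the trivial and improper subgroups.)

|G| = 32, so by Lagrange every subgroup order divides 32. Divisors: 1, 2, 4, 8, 16, 32.
Subgroups by order — order 1: 1; order 2: 17; order 4: 9; order 8: 5; order 16: 3; order 32: 1.
Total: 1 + 17 + 9 + 5 + 3 + 1 = 36.

36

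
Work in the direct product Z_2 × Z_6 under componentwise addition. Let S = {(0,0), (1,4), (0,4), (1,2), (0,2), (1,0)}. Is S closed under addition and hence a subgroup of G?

|S| = 6 divides |G| = 12, consistent with Lagrange.
S contains the identity, every element's inverse is in S, and S is closed under +: it is a subgroup.
In fact S = ⟨(1,2)⟩.

Yes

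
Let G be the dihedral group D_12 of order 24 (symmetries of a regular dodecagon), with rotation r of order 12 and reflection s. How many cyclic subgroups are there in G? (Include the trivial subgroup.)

18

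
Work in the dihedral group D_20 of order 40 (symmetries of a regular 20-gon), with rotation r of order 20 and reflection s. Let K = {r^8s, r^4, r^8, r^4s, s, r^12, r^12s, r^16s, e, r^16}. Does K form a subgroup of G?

Yes

|K| = 10 divides |G| = 40, consistent with Lagrange.
K contains the identity, every element's inverse is in K, and K is closed under ·: it is a subgroup.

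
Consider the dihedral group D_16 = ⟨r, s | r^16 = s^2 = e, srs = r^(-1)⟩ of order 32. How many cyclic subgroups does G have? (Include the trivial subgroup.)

Group the elements of G by the cyclic subgroup they generate; each cyclic subgroup of order d accounts for φ(d) elements.
Cyclic subgroups by order — order 1: 1; order 2: 17; order 4: 1; order 8: 1; order 16: 1.
Total: 21.

21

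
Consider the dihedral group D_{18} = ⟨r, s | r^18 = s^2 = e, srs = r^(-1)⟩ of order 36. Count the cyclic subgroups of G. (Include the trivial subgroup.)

24

Group the elements of G by the cyclic subgroup they generate; each cyclic subgroup of order d accounts for φ(d) elements.
Cyclic subgroups by order — order 1: 1; order 2: 19; order 3: 1; order 6: 1; order 9: 1; order 18: 1.
Total: 24.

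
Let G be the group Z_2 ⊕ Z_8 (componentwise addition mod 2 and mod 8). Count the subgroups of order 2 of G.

|G| = 16 and 2 | 16, so subgroups of order 2 are possible by Lagrange.
The subgroups of order 2 are: {(0,0), (0,4)}; {(0,0), (1,0)}; {(0,0), (1,4)}.
So G has 3 subgroups of order 2.

3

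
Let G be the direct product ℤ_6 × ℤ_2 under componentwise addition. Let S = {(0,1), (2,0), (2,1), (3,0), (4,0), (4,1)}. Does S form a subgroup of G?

The identity (0,0) ∉ S, so S is not a subgroup.

No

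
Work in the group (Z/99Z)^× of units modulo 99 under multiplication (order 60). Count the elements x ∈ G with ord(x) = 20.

0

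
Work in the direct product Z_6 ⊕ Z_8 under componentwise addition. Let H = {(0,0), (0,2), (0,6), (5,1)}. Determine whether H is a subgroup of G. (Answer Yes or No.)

(5,1) ∈ H but its inverse (1,7) ∉ H, so H is not a subgroup.

No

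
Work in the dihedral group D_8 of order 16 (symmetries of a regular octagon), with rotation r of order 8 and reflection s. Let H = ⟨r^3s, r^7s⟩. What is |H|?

4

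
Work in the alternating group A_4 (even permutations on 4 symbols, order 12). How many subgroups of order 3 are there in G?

|G| = 12 and 3 | 12, so subgroups of order 3 are possible by Lagrange.
The subgroups of order 3 are: {e, (1 2 3), (1 3 2)}; {e, (1 2 4), (1 4 2)}; {e, (1 3 4), (1 4 3)}; {e, (2 3 4), (2 4 3)}.
So G has 4 subgroups of order 3.

4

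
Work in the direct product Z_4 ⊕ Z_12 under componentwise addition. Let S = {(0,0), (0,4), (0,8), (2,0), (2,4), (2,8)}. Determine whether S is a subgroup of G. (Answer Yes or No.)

Yes

|S| = 6 divides |G| = 48, consistent with Lagrange.
S contains the identity, every element's inverse is in S, and S is closed under +: it is a subgroup.
In fact S = ⟨(2,4)⟩.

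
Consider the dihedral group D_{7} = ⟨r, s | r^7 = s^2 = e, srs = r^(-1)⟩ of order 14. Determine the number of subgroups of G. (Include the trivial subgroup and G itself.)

10

|G| = 14, so by Lagrange every subgroup order divides 14. Divisors: 1, 2, 7, 14.
Subgroups by order — order 1: 1; order 2: 7; order 7: 1; order 14: 1.
Total: 1 + 7 + 1 + 1 = 10.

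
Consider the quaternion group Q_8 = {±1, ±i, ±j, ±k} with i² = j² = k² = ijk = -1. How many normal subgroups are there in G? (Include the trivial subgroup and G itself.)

G has 6 subgroups. Checking conjugation-invariance by order — order 1: 1/1 normal; order 2: 1/1 normal; order 4: 3/3 normal; order 8: 1/1 normal.
Total normal subgroups: 6.

6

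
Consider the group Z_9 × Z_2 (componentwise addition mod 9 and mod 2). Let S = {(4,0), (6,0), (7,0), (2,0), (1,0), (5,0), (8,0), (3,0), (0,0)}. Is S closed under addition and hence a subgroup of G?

|S| = 9 divides |G| = 18, consistent with Lagrange.
S contains the identity, every element's inverse is in S, and S is closed under +: it is a subgroup.
In fact S = ⟨(4,0)⟩.

Yes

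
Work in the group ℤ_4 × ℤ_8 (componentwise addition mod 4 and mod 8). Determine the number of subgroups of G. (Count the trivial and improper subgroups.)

|G| = 32, so by Lagrange every subgroup order divides 32. Divisors: 1, 2, 4, 8, 16, 32.
Subgroups by order — order 1: 1; order 2: 3; order 4: 7; order 8: 7; order 16: 3; order 32: 1.
Total: 1 + 3 + 7 + 7 + 3 + 1 = 22.

22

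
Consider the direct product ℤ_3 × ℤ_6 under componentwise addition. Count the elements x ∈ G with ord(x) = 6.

8

An element (a,b) has order lcm(ord(a), ord(b)); count pairs with lcm equal to 6.
Enumerating gives 8 such elements.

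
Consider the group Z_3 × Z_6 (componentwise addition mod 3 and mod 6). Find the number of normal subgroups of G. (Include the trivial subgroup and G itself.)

12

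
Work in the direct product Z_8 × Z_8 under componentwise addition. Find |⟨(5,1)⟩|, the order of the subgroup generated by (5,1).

8

The order of (5,1) in Z_8 × Z_8 is lcm(ord(5) in Z_8, ord(1) in Z_8).
ord(5) = 8 and ord(1) = 8, so |⟨(5,1)⟩| = lcm(8, 8) = 8.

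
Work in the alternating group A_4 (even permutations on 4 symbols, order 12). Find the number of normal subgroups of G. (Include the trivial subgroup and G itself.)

3

G has 10 subgroups. Checking conjugation-invariance by order — order 1: 1/1 normal; order 2: 0/3 normal; order 3: 0/4 normal; order 4: 1/1 normal; order 12: 1/1 normal.
Total normal subgroups: 3.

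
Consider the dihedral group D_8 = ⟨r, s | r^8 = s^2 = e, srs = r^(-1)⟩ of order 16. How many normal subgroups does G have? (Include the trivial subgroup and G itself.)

G has 19 subgroups. Checking conjugation-invariance by order — order 1: 1/1 normal; order 2: 1/9 normal; order 4: 1/5 normal; order 8: 3/3 normal; order 16: 1/1 normal.
Total normal subgroups: 7.

7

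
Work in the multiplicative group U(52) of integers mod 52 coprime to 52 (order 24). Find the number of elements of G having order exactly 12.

8

The elements of order 12 are: 7, 11, 15, 19, 33, 37, 41, 45.
That's 8.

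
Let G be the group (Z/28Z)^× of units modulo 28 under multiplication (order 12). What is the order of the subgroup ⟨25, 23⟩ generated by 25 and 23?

|⟨25⟩| = 3 and |⟨23⟩| = 6, so |H| is a multiple of lcm(3, 6) = 6 and divides |G| = 12.
Closing under the operation: H = {1, 9, 11, 15, 23, 25}, so |H| = 6.

6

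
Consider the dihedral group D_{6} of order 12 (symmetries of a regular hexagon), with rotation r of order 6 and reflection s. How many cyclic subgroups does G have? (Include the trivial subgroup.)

10

Group the elements of G by the cyclic subgroup they generate; each cyclic subgroup of order d accounts for φ(d) elements.
Cyclic subgroups by order — order 1: 1; order 2: 7; order 3: 1; order 6: 1.
Total: 10.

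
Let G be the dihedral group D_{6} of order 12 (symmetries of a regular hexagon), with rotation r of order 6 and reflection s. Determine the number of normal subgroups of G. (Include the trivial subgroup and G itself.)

G has 16 subgroups. Checking conjugation-invariance by order — order 1: 1/1 normal; order 2: 1/7 normal; order 3: 1/1 normal; order 4: 0/3 normal; order 6: 3/3 normal; order 12: 1/1 normal.
Total normal subgroups: 7.

7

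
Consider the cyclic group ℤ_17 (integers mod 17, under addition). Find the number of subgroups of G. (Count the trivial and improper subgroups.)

2

Subgroups of the cyclic group ℤ_17 correspond bijectively to divisors of 17.
Divisors of 17: 1, 17.
So ℤ_17 has 2 subgroups.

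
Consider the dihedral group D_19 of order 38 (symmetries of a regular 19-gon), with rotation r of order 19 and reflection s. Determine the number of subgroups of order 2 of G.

19

|G| = 38 and 2 | 38, so subgroups of order 2 are possible by Lagrange.
The subgroups of order 2 are: {e, r^10s}; {e, r^11s}; {e, r^12s}; {e, r^13s}; … (19 in all).
So G has 19 subgroups of order 2.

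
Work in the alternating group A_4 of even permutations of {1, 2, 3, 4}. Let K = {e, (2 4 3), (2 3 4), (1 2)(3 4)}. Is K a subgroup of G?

No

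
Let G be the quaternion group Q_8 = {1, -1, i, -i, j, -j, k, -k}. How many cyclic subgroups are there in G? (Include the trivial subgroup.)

5

A cyclic subgroup of order d is generated by each of its φ(d) elements of order d, so the cyclic subgroups of order d number (#elements of order d)/φ(d).
Cyclic subgroups by order — order 1: 1; order 2: 1; order 4: 3.
Total: 5.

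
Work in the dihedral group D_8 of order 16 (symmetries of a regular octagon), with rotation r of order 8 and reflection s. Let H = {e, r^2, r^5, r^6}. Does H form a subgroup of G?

r^5 ∈ H but its inverse r^3 ∉ H, so H is not a subgroup.

No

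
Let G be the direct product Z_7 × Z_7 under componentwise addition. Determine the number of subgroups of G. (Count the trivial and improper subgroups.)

|G| = 49, so by Lagrange every subgroup order divides 49. Divisors: 1, 7, 49.
Subgroups by order — order 1: 1; order 7: 8; order 49: 1.
Total: 1 + 8 + 1 = 10.

10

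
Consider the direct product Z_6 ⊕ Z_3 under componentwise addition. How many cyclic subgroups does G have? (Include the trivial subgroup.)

Each element a generates a cyclic subgroup ⟨a⟩; distinct elements may generate the same one (a cyclic group of order d has φ(d) generators).
Cyclic subgroups by order — order 1: 1; order 2: 1; order 3: 4; order 6: 4.
Total: 10.

10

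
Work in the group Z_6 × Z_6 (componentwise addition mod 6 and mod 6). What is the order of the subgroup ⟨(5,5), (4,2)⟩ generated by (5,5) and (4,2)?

|⟨(5,5)⟩| = 6 and |⟨(4,2)⟩| = 3, so |H| is a multiple of lcm(6, 3) = 6 and divides |G| = 36.
Closing under the operation: H = {(0,0), (0,2), (0,4), (1,1), (1,3), (1,5), (2,0), (2,2), (2,4), (3,1), (3,3), (3,5), (4,0), (4,2), (4,4), (5,1), (5,3), (5,5)}, so |H| = 18.

18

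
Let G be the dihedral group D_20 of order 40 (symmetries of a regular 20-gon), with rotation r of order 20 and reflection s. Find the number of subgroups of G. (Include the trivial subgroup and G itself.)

48

|G| = 40, so by Lagrange every subgroup order divides 40. Divisors: 1, 2, 4, 5, 8, 10, 20, 40.
Subgroups by order — order 1: 1; order 2: 21; order 4: 11; order 5: 1; order 8: 5; order 10: 5; order 20: 3; order 40: 1.
Total: 1 + 21 + 11 + 1 + 5 + 5 + 3 + 1 = 48.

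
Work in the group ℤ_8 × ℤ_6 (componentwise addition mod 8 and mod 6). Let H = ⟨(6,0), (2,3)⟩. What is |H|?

|⟨(6,0)⟩| = 4 and |⟨(2,3)⟩| = 4, so |H| is a multiple of lcm(4, 4) = 4 and divides |G| = 48.
Closing under the operation: H = {(0,0), (0,3), (2,0), (2,3), (4,0), (4,3), (6,0), (6,3)}, so |H| = 8.

8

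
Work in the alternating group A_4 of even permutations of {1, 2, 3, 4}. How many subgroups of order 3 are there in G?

4

|G| = 12 and 3 | 12, so subgroups of order 3 are possible by Lagrange.
The subgroups of order 3 are: {e, (1 2 3), (1 3 2)}; {e, (1 2 4), (1 4 2)}; {e, (1 3 4), (1 4 3)}; {e, (2 3 4), (2 4 3)}.
So G has 4 subgroups of order 3.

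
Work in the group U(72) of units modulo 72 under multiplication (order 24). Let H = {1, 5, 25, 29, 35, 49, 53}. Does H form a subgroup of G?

No

|H| = 7 does not divide |G| = 24, so by Lagrange H is not a subgroup.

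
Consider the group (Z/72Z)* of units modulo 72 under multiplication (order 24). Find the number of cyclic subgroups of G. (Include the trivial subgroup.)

16

Each element a generates a cyclic subgroup ⟨a⟩; distinct elements may generate the same one (a cyclic group of order d has φ(d) generators).
Cyclic subgroups by order — order 1: 1; order 2: 7; order 3: 1; order 6: 7.
Total: 16.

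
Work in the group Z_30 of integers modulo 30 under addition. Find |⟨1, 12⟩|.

30

|⟨1⟩| = 30 and |⟨12⟩| = 5, so |H| is a multiple of lcm(30, 5) = 30 and divides |G| = 30.
Closing {1, 12} under the group operation gives all of G, so |H| = 30.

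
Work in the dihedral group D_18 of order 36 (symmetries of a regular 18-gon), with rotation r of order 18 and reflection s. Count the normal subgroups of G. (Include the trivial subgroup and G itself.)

9

G has 45 subgroups. Checking conjugation-invariance by order — order 1: 1/1 normal; order 2: 1/19 normal; order 3: 1/1 normal; order 4: 0/9 normal; order 6: 1/7 normal; order 9: 1/1 normal; order 12: 0/3 normal; order 18: 3/3 normal; order 36: 1/1 normal.
Total normal subgroups: 9.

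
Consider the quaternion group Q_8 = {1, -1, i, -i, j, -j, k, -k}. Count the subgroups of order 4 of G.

|G| = 8 and 4 | 8, so subgroups of order 4 are possible by Lagrange.
The subgroups of order 4 are: {1, -1, i, -i}; {1, -1, j, -j}; {1, -1, k, -k}.
So G has 3 subgroups of order 4.

3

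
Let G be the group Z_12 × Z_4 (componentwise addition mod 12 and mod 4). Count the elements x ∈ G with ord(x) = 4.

12

An element (a,b) has order lcm(ord(a), ord(b)); count pairs with lcm equal to 4.
Enumerating gives 12 such elements.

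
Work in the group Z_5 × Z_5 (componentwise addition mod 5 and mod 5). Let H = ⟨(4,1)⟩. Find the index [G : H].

5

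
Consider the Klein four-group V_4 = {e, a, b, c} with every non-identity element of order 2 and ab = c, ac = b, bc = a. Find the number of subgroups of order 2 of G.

|G| = 4 and 2 | 4, so subgroups of order 2 are possible by Lagrange.
The subgroups of order 2 are: {e, a}; {e, b}; {e, c}.
So G has 3 subgroups of order 2.

3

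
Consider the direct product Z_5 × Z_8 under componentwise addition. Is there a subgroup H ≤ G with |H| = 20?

Yes

20 | 40. A subgroup of order 20 is {(0,0), (0,2), (0,4), (0,6), (1,0), (1,2), (1,4), (1,6), (2,0), (2,2), (2,4), (2,6), (3,0), (3,2), (3,4), (3,6), (4,0), (4,2), (4,4), (4,6)}.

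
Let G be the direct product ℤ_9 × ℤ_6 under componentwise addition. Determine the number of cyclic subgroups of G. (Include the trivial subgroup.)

A cyclic subgroup of order d is generated by each of its φ(d) elements of order d, so the cyclic subgroups of order d number (#elements of order d)/φ(d).
Cyclic subgroups by order — order 1: 1; order 2: 1; order 3: 4; order 6: 4; order 9: 3; order 18: 3.
Total: 16.

16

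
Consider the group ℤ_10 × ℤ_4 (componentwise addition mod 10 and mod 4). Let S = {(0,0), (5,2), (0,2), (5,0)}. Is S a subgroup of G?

Yes

|S| = 4 divides |G| = 40, consistent with Lagrange.
S contains the identity, every element's inverse is in S, and S is closed under +: it is a subgroup.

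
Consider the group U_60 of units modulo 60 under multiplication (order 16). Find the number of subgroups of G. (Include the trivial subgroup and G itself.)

|G| = 16, so by Lagrange every subgroup order divides 16. Divisors: 1, 2, 4, 8, 16.
Subgroups by order — order 1: 1; order 2: 7; order 4: 11; order 8: 7; order 16: 1.
Total: 1 + 7 + 11 + 7 + 1 = 27.

27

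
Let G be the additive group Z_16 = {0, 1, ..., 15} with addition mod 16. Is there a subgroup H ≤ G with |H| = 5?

5 does not divide |G| = 16, so by Lagrange no subgroup of order 5 exists.

No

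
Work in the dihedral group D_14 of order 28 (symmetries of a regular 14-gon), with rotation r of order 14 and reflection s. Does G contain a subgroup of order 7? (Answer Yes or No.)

Yes

7 | 28. A subgroup of order 7 is {e, r^2, r^4, r^6, r^8, r^10, r^12}.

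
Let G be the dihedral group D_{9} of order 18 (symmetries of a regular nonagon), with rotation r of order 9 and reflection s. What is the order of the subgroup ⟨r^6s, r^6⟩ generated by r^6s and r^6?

6

|⟨r^6s⟩| = 2 and |⟨r^6⟩| = 3, so |H| is a multiple of lcm(2, 3) = 6 and divides |G| = 18.
Closing under the operation: H = {e, r^3, r^6, s, r^3s, r^6s}, so |H| = 6.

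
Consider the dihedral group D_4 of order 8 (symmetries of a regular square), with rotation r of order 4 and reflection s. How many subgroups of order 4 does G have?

|G| = 8 and 4 | 8, so subgroups of order 4 are possible by Lagrange.
The subgroups of order 4 are: {e, r, r^2, r^3}; {e, r^2, s, r^2s}; {e, r^2, rs, r^3s}.
So G has 3 subgroups of order 4.

3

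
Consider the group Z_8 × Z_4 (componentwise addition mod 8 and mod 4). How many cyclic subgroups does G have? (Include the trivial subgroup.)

14

Group the elements of G by the cyclic subgroup they generate; each cyclic subgroup of order d accounts for φ(d) elements.
Cyclic subgroups by order — order 1: 1; order 2: 3; order 4: 6; order 8: 4.
Total: 14.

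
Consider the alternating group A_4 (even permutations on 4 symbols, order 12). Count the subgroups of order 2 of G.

3

|G| = 12 and 2 | 12, so subgroups of order 2 are possible by Lagrange.
The subgroups of order 2 are: {e, (1 2)(3 4)}; {e, (1 3)(2 4)}; {e, (1 4)(2 3)}.
So G has 3 subgroups of order 2.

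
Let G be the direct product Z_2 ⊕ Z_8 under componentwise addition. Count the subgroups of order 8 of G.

3

|G| = 16 and 8 | 16, so subgroups of order 8 are possible by Lagrange.
The subgroups of order 8 are: {(0,0), (0,1), (0,2), (0,3), (0,4), (0,5), (0,6), (0,7)}; {(0,0), (0,2), (0,4), (0,6), (1,0), (1,2), (1,4), (1,6)}; {(0,0), (0,2), (0,4), (0,6), (1,1), (1,3), (1,5), (1,7)}.
So G has 3 subgroups of order 8.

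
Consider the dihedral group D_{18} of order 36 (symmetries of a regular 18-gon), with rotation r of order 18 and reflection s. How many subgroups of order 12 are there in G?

3

|G| = 36 and 12 | 36, so subgroups of order 12 are possible by Lagrange.
The subgroups of order 12 are: {e, r^3, r^6, r^9, r^12, r^15, rs, r^4s, r^7s, r^10s, r^13s, r^16s}; {e, r^3, r^6, r^9, r^12, r^15, r^2s, r^5s, r^8s, r^11s, r^14s, r^17s}; {e, r^3, r^6, r^9, r^12, r^15, s, r^3s, r^6s, r^9s, r^12s, r^15s}.
So G has 3 subgroups of order 12.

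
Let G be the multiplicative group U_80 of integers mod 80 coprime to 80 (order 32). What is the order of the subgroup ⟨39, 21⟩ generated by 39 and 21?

|⟨39⟩| = 2 and |⟨21⟩| = 4, so |H| is a multiple of lcm(2, 4) = 4 and divides |G| = 32.
Closing under the operation: H = {1, 19, 21, 39, 41, 59, 61, 79}, so |H| = 8.

8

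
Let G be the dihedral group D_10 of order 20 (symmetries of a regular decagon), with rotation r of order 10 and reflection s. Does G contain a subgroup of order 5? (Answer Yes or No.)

Yes

5 | 20. A subgroup of order 5 is {e, r^2, r^4, r^6, r^8}.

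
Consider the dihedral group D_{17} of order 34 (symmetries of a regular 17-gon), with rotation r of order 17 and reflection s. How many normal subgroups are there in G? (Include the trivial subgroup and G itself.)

G has 20 subgroups. Checking conjugation-invariance by order — order 1: 1/1 normal; order 2: 0/17 normal; order 17: 1/1 normal; order 34: 1/1 normal.
Total normal subgroups: 3.

3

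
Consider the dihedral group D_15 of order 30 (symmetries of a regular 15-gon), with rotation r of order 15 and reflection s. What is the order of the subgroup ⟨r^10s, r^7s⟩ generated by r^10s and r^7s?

|⟨r^10s⟩| = 2 and |⟨r^7s⟩| = 2, so |H| is a multiple of lcm(2, 2) = 2 and divides |G| = 30.
Closing under the operation: H = {e, r^3, r^6, r^9, r^12, rs, r^4s, r^7s, r^10s, r^13s}, so |H| = 10.

10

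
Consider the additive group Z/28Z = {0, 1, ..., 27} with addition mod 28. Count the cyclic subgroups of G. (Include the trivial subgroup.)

A cyclic subgroup of order d is generated by each of its φ(d) elements of order d, so the cyclic subgroups of order d number (#elements of order d)/φ(d).
Cyclic subgroups by order — order 1: 1; order 2: 1; order 4: 1; order 7: 1; order 14: 1; order 28: 1.
Total: 6.

6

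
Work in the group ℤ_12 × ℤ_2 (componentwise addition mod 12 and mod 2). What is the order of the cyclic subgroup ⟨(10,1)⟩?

6

The order of (10,1) in Z_12 × Z_2 is lcm(ord(10) in Z_12, ord(1) in Z_2).
ord(10) = 6 and ord(1) = 2, so |⟨(10,1)⟩| = lcm(6, 2) = 6.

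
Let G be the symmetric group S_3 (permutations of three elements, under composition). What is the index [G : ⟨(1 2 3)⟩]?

|⟨(1 2 3)⟩| = 3 and |G| = 6.
By Lagrange, [G : H] = |G|/|H| = 6/3 = 2.

2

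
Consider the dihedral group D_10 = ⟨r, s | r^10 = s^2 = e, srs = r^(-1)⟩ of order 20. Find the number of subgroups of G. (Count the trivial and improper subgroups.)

22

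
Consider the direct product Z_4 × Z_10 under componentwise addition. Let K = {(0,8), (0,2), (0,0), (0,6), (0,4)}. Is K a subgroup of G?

|K| = 5 divides |G| = 40, consistent with Lagrange.
K contains the identity, every element's inverse is in K, and K is closed under +: it is a subgroup.
In fact K = ⟨(0,2)⟩.

Yes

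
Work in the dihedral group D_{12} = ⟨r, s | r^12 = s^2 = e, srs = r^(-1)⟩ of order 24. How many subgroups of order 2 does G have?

13

|G| = 24 and 2 | 24, so subgroups of order 2 are possible by Lagrange.
The subgroups of order 2 are: {e, r^10s}; {e, r^11s}; {e, r^2s}; {e, r^3s}; … (13 in all).
So G has 13 subgroups of order 2.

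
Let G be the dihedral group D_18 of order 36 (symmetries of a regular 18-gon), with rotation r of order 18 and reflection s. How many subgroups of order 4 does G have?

|G| = 36 and 4 | 36, so subgroups of order 4 are possible by Lagrange.
The subgroups of order 4 are: {e, r^9, rs, r^10s}; {e, r^9, r^2s, r^11s}; {e, r^9, r^3s, r^12s}; {e, r^9, r^4s, r^13s}; … (9 in all).
So G has 9 subgroups of order 4.

9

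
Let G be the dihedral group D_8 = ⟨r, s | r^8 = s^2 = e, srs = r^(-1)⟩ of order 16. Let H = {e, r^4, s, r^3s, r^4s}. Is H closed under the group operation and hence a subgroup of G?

No

|H| = 5 does not divide |G| = 16, so by Lagrange H is not a subgroup.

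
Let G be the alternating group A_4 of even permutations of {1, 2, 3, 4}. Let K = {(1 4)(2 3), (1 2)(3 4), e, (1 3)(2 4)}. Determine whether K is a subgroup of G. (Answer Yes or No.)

Yes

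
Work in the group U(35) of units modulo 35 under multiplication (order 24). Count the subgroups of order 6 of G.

|G| = 24 and 6 | 24, so subgroups of order 6 are possible by Lagrange.
The subgroups of order 6 are: {1, 11, 16, 19, 24, 34}; {1, 6, 11, 16, 26, 31}; {1, 4, 9, 11, 16, 29}.
So G has 3 subgroups of order 6.

3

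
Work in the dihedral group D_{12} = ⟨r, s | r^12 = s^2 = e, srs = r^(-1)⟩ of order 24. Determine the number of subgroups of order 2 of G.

13

|G| = 24 and 2 | 24, so subgroups of order 2 are possible by Lagrange.
The subgroups of order 2 are: {e, r^10s}; {e, r^11s}; {e, r^2s}; {e, r^3s}; … (13 in all).
So G has 13 subgroups of order 2.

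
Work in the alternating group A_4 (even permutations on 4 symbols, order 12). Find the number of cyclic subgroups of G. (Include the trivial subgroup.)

A cyclic subgroup of order d is generated by each of its φ(d) elements of order d, so the cyclic subgroups of order d number (#elements of order d)/φ(d).
Cyclic subgroups by order — order 1: 1; order 2: 3; order 3: 4.
Total: 8.

8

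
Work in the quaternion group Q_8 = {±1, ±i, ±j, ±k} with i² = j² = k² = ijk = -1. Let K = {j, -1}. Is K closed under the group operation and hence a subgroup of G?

No

The identity 1 ∉ K, so K is not a subgroup.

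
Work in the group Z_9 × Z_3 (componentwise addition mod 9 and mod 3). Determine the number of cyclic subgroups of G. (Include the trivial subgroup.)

Group the elements of G by the cyclic subgroup they generate; each cyclic subgroup of order d accounts for φ(d) elements.
Cyclic subgroups by order — order 1: 1; order 3: 4; order 9: 3.
Total: 8.

8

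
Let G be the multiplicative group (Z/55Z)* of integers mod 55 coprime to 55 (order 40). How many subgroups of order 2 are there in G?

3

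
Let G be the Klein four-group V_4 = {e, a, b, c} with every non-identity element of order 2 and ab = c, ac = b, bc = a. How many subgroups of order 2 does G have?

|G| = 4 and 2 | 4, so subgroups of order 2 are possible by Lagrange.
The subgroups of order 2 are: {e, a}; {e, b}; {e, c}.
So G has 3 subgroups of order 2.

3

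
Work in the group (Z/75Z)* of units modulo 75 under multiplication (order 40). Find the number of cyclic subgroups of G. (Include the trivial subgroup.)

A cyclic subgroup of order d is generated by each of its φ(d) elements of order d, so the cyclic subgroups of order d number (#elements of order d)/φ(d).
Cyclic subgroups by order — order 1: 1; order 2: 3; order 4: 2; order 5: 1; order 10: 3; order 20: 2.
Total: 12.

12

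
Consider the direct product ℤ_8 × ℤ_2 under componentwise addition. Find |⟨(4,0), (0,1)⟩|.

4

|⟨(4,0)⟩| = 2 and |⟨(0,1)⟩| = 2, so |H| is a multiple of lcm(2, 2) = 2 and divides |G| = 16.
Closing under the operation: H = {(0,0), (0,1), (4,0), (4,1)}, so |H| = 4.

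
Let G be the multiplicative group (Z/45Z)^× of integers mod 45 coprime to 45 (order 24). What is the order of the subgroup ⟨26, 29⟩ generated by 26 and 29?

12

|⟨26⟩| = 2 and |⟨29⟩| = 6, so |H| is a multiple of lcm(2, 6) = 6 and divides |G| = 24.
Closing under the operation: H = {1, 4, 11, 14, 16, 19, 26, 29, 31, 34, 41, 44}, so |H| = 12.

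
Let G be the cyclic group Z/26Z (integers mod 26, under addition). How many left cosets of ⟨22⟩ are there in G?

|⟨22⟩| = 13 and |G| = 26.
By Lagrange, [G : H] = |G|/|H| = 26/13 = 2.

2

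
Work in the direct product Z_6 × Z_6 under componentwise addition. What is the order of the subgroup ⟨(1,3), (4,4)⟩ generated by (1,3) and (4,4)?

|⟨(1,3)⟩| = 6 and |⟨(4,4)⟩| = 3, so |H| is a multiple of lcm(6, 3) = 6 and divides |G| = 36.
Closing under the operation: H = {(0,0), (0,2), (0,4), (1,1), (1,3), (1,5), (2,0), (2,2), (2,4), (3,1), (3,3), (3,5), (4,0), (4,2), (4,4), (5,1), (5,3), (5,5)}, so |H| = 18.

18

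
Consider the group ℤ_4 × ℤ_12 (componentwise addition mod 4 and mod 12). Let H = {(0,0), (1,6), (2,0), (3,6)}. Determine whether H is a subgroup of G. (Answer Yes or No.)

Yes

|H| = 4 divides |G| = 48, consistent with Lagrange.
H contains the identity, every element's inverse is in H, and H is closed under +: it is a subgroup.
In fact H = ⟨(1,6)⟩.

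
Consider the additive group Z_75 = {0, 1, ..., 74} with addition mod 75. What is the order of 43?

75

In Z_75, the order of an element a is n/gcd(a, n).
gcd(43, 75) = 1, so |⟨43⟩| = 75/1 = 75.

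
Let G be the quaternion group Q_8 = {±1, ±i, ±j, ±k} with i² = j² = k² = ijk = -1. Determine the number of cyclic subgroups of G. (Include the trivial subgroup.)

5

A cyclic subgroup of order d is generated by each of its φ(d) elements of order d, so the cyclic subgroups of order d number (#elements of order d)/φ(d).
Cyclic subgroups by order — order 1: 1; order 2: 1; order 4: 3.
Total: 5.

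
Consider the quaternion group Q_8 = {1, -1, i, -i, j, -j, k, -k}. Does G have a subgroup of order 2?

Yes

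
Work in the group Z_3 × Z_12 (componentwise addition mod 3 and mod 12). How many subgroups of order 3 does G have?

4

|G| = 36 and 3 | 36, so subgroups of order 3 are possible by Lagrange.
The subgroups of order 3 are: {(0,0), (0,4), (0,8)}; {(0,0), (1,0), (2,0)}; {(0,0), (1,4), (2,8)}; {(0,0), (1,8), (2,4)}.
So G has 4 subgroups of order 3.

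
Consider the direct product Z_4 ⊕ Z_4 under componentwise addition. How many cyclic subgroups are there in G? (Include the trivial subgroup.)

10

A cyclic subgroup of order d is generated by each of its φ(d) elements of order d, so the cyclic subgroups of order d number (#elements of order d)/φ(d).
Cyclic subgroups by order — order 1: 1; order 2: 3; order 4: 6.
Total: 10.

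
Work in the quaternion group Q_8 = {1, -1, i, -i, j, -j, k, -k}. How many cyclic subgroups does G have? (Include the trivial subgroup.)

5

Group the elements of G by the cyclic subgroup they generate; each cyclic subgroup of order d accounts for φ(d) elements.
Cyclic subgroups by order — order 1: 1; order 2: 1; order 4: 3.
Total: 5.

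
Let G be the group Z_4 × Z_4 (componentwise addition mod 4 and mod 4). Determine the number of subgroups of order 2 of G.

3

|G| = 16 and 2 | 16, so subgroups of order 2 are possible by Lagrange.
The subgroups of order 2 are: {(0,0), (0,2)}; {(0,0), (2,0)}; {(0,0), (2,2)}.
So G has 3 subgroups of order 2.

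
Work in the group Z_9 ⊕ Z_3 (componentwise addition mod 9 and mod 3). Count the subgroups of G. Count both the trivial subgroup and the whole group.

10

|G| = 27, so by Lagrange every subgroup order divides 27. Divisors: 1, 3, 9, 27.
Subgroups by order — order 1: 1; order 3: 4; order 9: 4; order 27: 1.
Total: 1 + 4 + 4 + 1 = 10.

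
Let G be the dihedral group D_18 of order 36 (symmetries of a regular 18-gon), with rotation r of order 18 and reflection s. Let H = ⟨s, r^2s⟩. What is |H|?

18

|⟨s⟩| = 2 and |⟨r^2s⟩| = 2, so |H| is a multiple of lcm(2, 2) = 2 and divides |G| = 36.
Closing under the operation: H = {e, r^2, r^4, r^6, r^8, r^10, r^12, r^14, r^16, s, r^2s, r^4s, r^6s, r^8s, r^10s, r^12s, r^14s, r^16s}, so |H| = 18.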